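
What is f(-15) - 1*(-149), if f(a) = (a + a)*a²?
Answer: -6601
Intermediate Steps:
f(a) = 2*a³ (f(a) = (2*a)*a² = 2*a³)
f(-15) - 1*(-149) = 2*(-15)³ - 1*(-149) = 2*(-3375) + 149 = -6750 + 149 = -6601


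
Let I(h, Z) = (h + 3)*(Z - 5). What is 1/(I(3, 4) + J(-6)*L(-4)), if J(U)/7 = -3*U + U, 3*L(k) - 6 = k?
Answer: 1/50 ≈ 0.020000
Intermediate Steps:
L(k) = 2 + k/3
I(h, Z) = (-5 + Z)*(3 + h) (I(h, Z) = (3 + h)*(-5 + Z) = (-5 + Z)*(3 + h))
J(U) = -14*U (J(U) = 7*(-3*U + U) = 7*(-2*U) = -14*U)
1/(I(3, 4) + J(-6)*L(-4)) = 1/((-15 - 5*3 + 3*4 + 4*3) + (-14*(-6))*(2 + (⅓)*(-4))) = 1/((-15 - 15 + 12 + 12) + 84*(2 - 4/3)) = 1/(-6 + 84*(⅔)) = 1/(-6 + 56) = 1/50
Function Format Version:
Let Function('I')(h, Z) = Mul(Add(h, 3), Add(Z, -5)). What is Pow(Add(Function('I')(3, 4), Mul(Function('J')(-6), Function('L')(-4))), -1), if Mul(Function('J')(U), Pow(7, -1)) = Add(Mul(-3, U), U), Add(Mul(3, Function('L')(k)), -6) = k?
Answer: Rational(1, 50) ≈ 0.020000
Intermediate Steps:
Function('L')(k) = Add(2, Mul(Rational(1, 3), k))
Function('I')(h, Z) = Mul(Add(-5, Z), Add(3, h)) (Function('I')(h, Z) = Mul(Add(3, h), Add(-5, Z)) = Mul(Add(-5, Z), Add(3, h)))
Function('J')(U) = Mul(-14, U) (Function('J')(U) = Mul(7, Add(Mul(-3, U), U)) = Mul(7, Mul(-2, U)) = Mul(-14, U))
Pow(Add(Function('I')(3, 4), Mul(Function('J')(-6), Function('L')(-4))), -1) = Pow(Add(Add(-15, Mul(-5, 3), Mul(3, 4), Mul(4, 3)), Mul(Mul(-14, -6), Add(2, Mul(Rational(1, 3), -4)))), -1) = Pow(Add(Add(-15, -15, 12, 12), Mul(84, Add(2, Rational(-4, 3)))), -1) = Pow(Add(-6, Mul(84, Rational(2, 3))), -1) = Pow(Add(-6, 56), -1) = Pow(50, -1) = Rational(1, 50)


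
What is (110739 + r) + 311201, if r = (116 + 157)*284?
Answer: 499472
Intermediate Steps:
r = 77532 (r = 273*284 = 77532)
(110739 + r) + 311201 = (110739 + 77532) + 311201 = 188271 + 311201 = 499472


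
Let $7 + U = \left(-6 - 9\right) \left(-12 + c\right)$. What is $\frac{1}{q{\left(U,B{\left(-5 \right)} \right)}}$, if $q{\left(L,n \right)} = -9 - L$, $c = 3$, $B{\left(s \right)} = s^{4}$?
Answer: $- \frac{1}{137} \approx -0.0072993$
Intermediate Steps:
$U = 128$ ($U = -7 + \left(-6 - 9\right) \left(-12 + 3\right) = -7 - -135 = -7 + 135 = 128$)
$\frac{1}{q{\left(U,B{\left(-5 \right)} \right)}} = \frac{1}{-9 - 128} = \frac{1}{-137} = - \frac{1}{137}$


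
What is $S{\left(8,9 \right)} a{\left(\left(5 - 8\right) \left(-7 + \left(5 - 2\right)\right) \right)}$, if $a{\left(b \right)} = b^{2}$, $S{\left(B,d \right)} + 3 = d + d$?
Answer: $2160$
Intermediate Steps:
$S{\left(B,d \right)} = -3 + 2 d$ ($S{\left(B,d \right)} = -3 + \left(d + d\right) = -3 + 2 d$)
$S{\left(8,9 \right)} a{\left(\left(5 - 8\right) \left(-7 + \left(5 - 2\right)\right) \right)} = \left(-3 + 2 \cdot 9\right) \left(\left(5 - 8\right) \left(-7 + \left(5 - 2\right)\right)\right)^{2} = \left(-3 + 18\right) \left(- 3 \left(-7 + 3\right)\right)^{2} = 15 \left(\left(-3\right) \left(-4\right)\right)^{2} = 15 \cdot 12^{2} = 15 \cdot 144 = 2160$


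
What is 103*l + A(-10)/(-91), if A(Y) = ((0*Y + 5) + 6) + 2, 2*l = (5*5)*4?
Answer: 36049/7 ≈ 5149.9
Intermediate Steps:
l = 50 (l = ((5*5)*4)/2 = (25*4)/2 = (½)*100 = 50)
A(Y) = 13 (A(Y) = ((0 + 5) + 6) + 2 = (5 + 6) + 2 = 11 + 2 = 13)
103*l + A(-10)/(-91) = 103*50 + 13/(-91) = 5150 + 13*(-1/91) = 5150 - ⅐ = 36049/7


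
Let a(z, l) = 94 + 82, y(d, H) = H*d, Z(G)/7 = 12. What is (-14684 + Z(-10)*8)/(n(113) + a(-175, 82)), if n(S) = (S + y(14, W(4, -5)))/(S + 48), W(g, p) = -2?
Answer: -2255932/28421 ≈ -79.375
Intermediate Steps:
Z(G) = 84 (Z(G) = 7*12 = 84)
n(S) = (-28 + S)/(48 + S) (n(S) = (S - 2*14)/(S + 48) = (S - 28)/(48 + S) = (-28 + S)/(48 + S))
a(z, l) = 176
(-14684 + Z(-10)*8)/(n(113) + a(-175, 82)) = (-14684 + 84*8)/((-28 + 113)/(48 + 113) + 176) = (-14684 + 672)/(85/161 + 176) = -14012/((1/161)*85 + 176) = -14012/(85/161 + 176) = -14012/28421/161 = -14012*161/28421 = -2255932/28421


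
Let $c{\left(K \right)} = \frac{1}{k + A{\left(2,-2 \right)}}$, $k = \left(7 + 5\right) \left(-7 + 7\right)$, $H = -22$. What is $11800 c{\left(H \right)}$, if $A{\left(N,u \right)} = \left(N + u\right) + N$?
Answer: $5900$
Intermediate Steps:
$A{\left(N,u \right)} = u + 2 N$
$k = 0$ ($k = 12 \cdot 0 = 0$)
$c{\left(K \right)} = \frac{1}{2}$ ($c{\left(K \right)} = \frac{1}{0 + \left(-2 + 2 \cdot 2\right)} = \frac{1}{0 + \left(-2 + 4\right)} = \frac{1}{0 + 2} = \frac{1}{2}$)
$11800 c{\left(H \right)} = 11800 \cdot \frac{1}{2} = 5900$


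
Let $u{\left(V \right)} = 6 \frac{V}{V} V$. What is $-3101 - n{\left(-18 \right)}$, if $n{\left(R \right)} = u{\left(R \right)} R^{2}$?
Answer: $31891$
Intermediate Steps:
$u{\left(V \right)} = 6 V$ ($u{\left(V \right)} = 6 \cdot 1 V = 6 V$)
$n{\left(R \right)} = 6 R^{3}$ ($n{\left(R \right)} = 6 R R^{2} = 6 R^{3}$)
$-3101 - n{\left(-18 \right)} = -3101 - 6 \left(-18\right)^{3} = -3101 - 6 \left(-5832\right) = -3101 - -34992 = -3101 + 34992 = 31891$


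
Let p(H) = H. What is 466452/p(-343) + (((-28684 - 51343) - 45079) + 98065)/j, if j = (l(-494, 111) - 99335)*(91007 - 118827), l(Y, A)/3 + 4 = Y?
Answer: -186918164733089/137448076220 ≈ -1359.9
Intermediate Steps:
l(Y, A) = -12 + 3*Y
j = 2805062780 (j = ((-12 + 3*(-494)) - 99335)*(91007 - 118827) = ((-12 - 1482) - 99335)*(-27820) = (-1494 - 99335)*(-27820) = -100829*(-27820) = 2805062780)
466452/p(-343) + (((-28684 - 51343) - 45079) + 98065)/j = 466452/(-343) + (((-28684 - 51343) - 45079) + 98065)/2805062780 = 466452*(-1/343) + ((-80027 - 45079) + 98065)*(1/2805062780) = -66636/49 + (-125106 + 98065)*(1/2805062780) = -66636/49 - 27041*1/2805062780 = -66636/49 - 27041/2805062780 = -186918164733089/137448076220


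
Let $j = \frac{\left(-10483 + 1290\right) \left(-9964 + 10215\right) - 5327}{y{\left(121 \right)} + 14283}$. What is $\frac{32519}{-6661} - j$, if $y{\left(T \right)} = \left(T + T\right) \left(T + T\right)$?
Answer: $\frac{13036449377}{485233867} \approx 26.866$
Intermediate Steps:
$y{\left(T \right)} = 4 T^{2}$ ($y{\left(T \right)} = 2 T 2 T = 4 T^{2}$)
$j = - \frac{2312770}{72847}$ ($j = \frac{\left(-10483 + 1290\right) \left(-9964 + 10215\right) - 5327}{4 \cdot 121^{2} + 14283} = \frac{\left(-9193\right) 251 - 5327}{4 \cdot 14641 + 14283} = \frac{-2307443 - 5327}{58564 + 14283} = - \frac{2312770}{72847} \approx -31.748$)
$\frac{32519}{-6661} - j = \frac{32519}{-6661} - - \frac{2312770}{72847} = 32519 \left(- \frac{1}{6661}\right) + \frac{2312770}{72847} = - \frac{32519}{6661} + \frac{2312770}{72847} = \frac{13036449377}{485233867}$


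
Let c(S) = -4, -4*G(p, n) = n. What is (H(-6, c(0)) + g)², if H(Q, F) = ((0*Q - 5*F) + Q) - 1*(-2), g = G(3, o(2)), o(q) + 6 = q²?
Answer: 1089/4 ≈ 272.25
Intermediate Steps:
o(q) = -6 + q²
G(p, n) = -n/4
g = ½ (g = -(-6 + 2²)/4 = -(-6 + 4)/4 = -¼*(-2) = ½ ≈ 0.50000)
H(Q, F) = 2 + Q - 5*F (H(Q, F) = ((0 - 5*F) + Q) + 2 = (-5*F + Q) + 2 = (Q - 5*F) + 2 = 2 + Q - 5*F)
(H(-6, c(0)) + g)² = ((2 - 6 - 5*(-4)) + ½)² = ((2 - 6 + 20) + ½)² = (16 + ½)² = (33/2)² = 1089/4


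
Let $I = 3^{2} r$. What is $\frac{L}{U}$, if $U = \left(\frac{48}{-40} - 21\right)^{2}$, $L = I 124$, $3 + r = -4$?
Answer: $- \frac{21700}{1369} \approx -15.851$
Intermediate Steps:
$r = -7$ ($r = -3 - 4 = -7$)
$I = -63$ ($I = 3^{2} \left(-7\right) = 9 \left(-7\right) = -63$)
$L = -7812$ ($L = \left(-63\right) 124 = -7812$)
$U = \frac{12321}{25}$ ($U = \left(48 \left(- \frac{1}{40}\right) - 21\right)^{2} = \left(- \frac{6}{5} - 21\right)^{2} = \left(- \frac{111}{5}\right)^{2} = \frac{12321}{25} \approx 492.84$)
$\frac{L}{U} = - \frac{7812}{\frac{12321}{25}} = \left(-7812\right) \frac{25}{12321} = - \frac{21700}{1369}$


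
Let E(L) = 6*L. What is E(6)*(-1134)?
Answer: -40824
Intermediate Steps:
E(6)*(-1134) = (6*6)*(-1134) = 36*(-1134) = -40824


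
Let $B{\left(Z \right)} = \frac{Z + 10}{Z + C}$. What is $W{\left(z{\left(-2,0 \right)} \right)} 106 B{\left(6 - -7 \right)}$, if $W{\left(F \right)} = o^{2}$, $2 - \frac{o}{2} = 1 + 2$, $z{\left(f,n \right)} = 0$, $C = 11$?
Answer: $\frac{1219}{3} \approx 406.33$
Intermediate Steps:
$B{\left(Z \right)} = \frac{10 + Z}{11 + Z}$ ($B{\left(Z \right)} = \frac{Z + 10}{Z + 11} = \frac{10 + Z}{11 + Z}$)
$o = -2$ ($o = 4 - 2 \left(1 + 2\right) = 4 - 6 = -2$)
$W{\left(F \right)} = 4$ ($W{\left(F \right)} = \left(-2\right)^{2} = 4$)
$W{\left(z{\left(-2,0 \right)} \right)} 106 B{\left(6 - -7 \right)} = 4 \cdot 106 \frac{10 + \left(6 - -7\right)}{11 + \left(6 - -7\right)} = 424 \frac{10 + \left(6 + 7\right)}{11 + \left(6 + 7\right)} = 424 \frac{10 + 13}{11 + 13} = 424 \cdot \frac{1}{24} \cdot 23 = 424 \cdot \frac{23}{24} = \frac{1219}{3}$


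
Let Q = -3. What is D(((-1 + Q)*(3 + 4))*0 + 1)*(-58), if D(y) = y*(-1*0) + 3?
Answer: -174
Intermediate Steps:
D(y) = 3 (D(y) = y*0 + 3 = 0 + 3 = 3)
D(((-1 + Q)*(3 + 4))*0 + 1)*(-58) = 3*(-58) = -174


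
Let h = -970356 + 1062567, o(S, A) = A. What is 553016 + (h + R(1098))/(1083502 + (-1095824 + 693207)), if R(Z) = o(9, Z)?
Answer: 376540392469/680885 ≈ 5.5302e+5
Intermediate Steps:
R(Z) = Z
h = 92211
553016 + (h + R(1098))/(1083502 + (-1095824 + 693207)) = 553016 + (92211 + 1098)/(1083502 + (-1095824 + 693207)) = 553016 + 93309/(1083502 - 402617) = 553016 + 93309/680885 = 376540392469/680885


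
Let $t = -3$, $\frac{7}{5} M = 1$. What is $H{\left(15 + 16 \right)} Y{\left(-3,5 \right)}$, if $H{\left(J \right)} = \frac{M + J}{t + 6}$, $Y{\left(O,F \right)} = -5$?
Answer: $- \frac{370}{7} \approx -52.857$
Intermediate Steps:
$M = \frac{5}{7}$ ($M = \frac{5}{7} \cdot 1 = \frac{5}{7} \approx 0.71429$)
$H{\left(J \right)} = \frac{5}{21} + \frac{J}{3}$ ($H{\left(J \right)} = \frac{\frac{5}{7} + J}{-3 + 6} = \frac{\frac{5}{7} + J}{3} = \left(\frac{5}{7} + J\right) \frac{1}{3} = \frac{5}{21} + \frac{J}{3}$)
$H{\left(15 + 16 \right)} Y{\left(-3,5 \right)} = \left(\frac{5}{21} + \frac{15 + 16}{3}\right) \left(-5\right) = \left(\frac{5}{21} + \frac{1}{3} \cdot 31\right) \left(-5\right) = \left(\frac{5}{21} + \frac{31}{3}\right) \left(-5\right) = \frac{74}{7} \left(-5\right) = - \frac{370}{7}$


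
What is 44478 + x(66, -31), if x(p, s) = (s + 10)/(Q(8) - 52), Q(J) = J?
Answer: 1957053/44 ≈ 44479.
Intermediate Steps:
x(p, s) = -5/22 - s/44 (x(p, s) = (s + 10)/(8 - 52) = (10 + s)/(-44) = (10 + s)*(-1/44) = -5/22 - s/44)
44478 + x(66, -31) = 44478 + (-5/22 - 1/44*(-31)) = 44478 + (-5/22 + 31/44) = 44478 + 21/44 = 1957053/44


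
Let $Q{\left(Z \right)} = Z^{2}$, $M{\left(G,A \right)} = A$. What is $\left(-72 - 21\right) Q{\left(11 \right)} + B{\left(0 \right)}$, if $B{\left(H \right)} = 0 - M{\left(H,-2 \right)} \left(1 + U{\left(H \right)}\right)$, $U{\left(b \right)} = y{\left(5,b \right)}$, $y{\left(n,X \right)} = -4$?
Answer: $-11259$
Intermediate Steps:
$U{\left(b \right)} = -4$
$B{\left(H \right)} = -6$ ($B{\left(H \right)} = 0 - - 2 \left(1 - 4\right) = 0 - \left(-2\right) \left(-3\right) = 0 - 6 = -6$)
$\left(-72 - 21\right) Q{\left(11 \right)} + B{\left(0 \right)} = \left(-72 - 21\right) 11^{2} - 6 = \left(-93\right) 121 - 6 = -11253 - 6 = -11259$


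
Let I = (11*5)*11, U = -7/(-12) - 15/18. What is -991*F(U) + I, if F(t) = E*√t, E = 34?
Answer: 605 - 16847*I ≈ 605.0 - 16847.0*I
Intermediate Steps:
U = -¼ (U = -7*(-1/12) - 15*1/18 = 7/12 - ⅚ = -¼ ≈ -0.25000)
I = 605 (I = 55*11 = 605)
F(t) = 34*√t
-991*F(U) + I = -33694*√(-¼) + 605 = -33694*I/2 + 605 = -16847*I + 605 = 605 - 16847*I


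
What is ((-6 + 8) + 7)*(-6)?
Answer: -54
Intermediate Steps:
((-6 + 8) + 7)*(-6) = (2 + 7)*(-6) = 9*(-6) = -54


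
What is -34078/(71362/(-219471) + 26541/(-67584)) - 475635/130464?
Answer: 7326726147908815247/154352092038624 ≈ 47468.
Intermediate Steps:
-34078/(71362/(-219471) + 26541/(-67584)) - 475635/130464 = -34078/(71362*(-1/219471) + 26541*(-1/67584)) - 475635*1/130464 = -34078/(-71362/219471 - 8847/22528) - 158545/43488 = -34078/(-3549303073/4944242688) - 158545/43488 = -34078*(-4944242688/3549303073) - 158545/43488 = 168489902321664/3549303073 - 158545/43488 = 7326726147908815247/154352092038624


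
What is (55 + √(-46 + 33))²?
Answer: (55 + I*√13)² ≈ 3012.0 + 396.61*I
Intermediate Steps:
(55 + √(-46 + 33))² = (55 + √(-13))² = (55 + I*√13)²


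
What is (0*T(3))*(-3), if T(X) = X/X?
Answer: 0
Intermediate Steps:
T(X) = 1
(0*T(3))*(-3) = (0*1)*(-3) = 0*(-3) = 0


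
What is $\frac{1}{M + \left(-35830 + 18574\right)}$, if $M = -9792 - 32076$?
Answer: $- \frac{1}{59124} \approx -1.6914 \cdot 10^{-5}$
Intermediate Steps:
$M = -41868$
$\frac{1}{M + \left(-35830 + 18574\right)} = \frac{1}{-41868 + \left(-35830 + 18574\right)} = \frac{1}{-41868 - 17256} = \frac{1}{-59124} = - \frac{1}{59124}$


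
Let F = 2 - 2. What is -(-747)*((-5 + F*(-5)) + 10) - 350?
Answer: 3385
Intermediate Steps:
F = 0
-(-747)*((-5 + F*(-5)) + 10) - 350 = -(-747)*((-5 + 0*(-5)) + 10) - 350 = -(-747)*((-5 + 0) + 10) - 350 = -(-747)*(-5 + 10) - 350 = -(-747)*5 - 350 = -249*(-15) - 350 = 3735 - 350 = 3385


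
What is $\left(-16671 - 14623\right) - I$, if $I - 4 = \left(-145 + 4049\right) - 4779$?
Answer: $-30423$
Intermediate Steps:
$I = -871$ ($I = 4 + \left(\left(-145 + 4049\right) - 4779\right) = 4 + \left(3904 - 4779\right) = 4 - 875 = -871$)
$\left(-16671 - 14623\right) - I = \left(-16671 - 14623\right) - -871 = \left(-16671 - 14623\right) + 871 = -31294 + 871 = -30423$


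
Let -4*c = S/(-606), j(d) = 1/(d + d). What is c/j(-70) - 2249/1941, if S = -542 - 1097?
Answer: 36660857/392082 ≈ 93.503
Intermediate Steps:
j(d) = 1/(2*d)
S = -1639
c = -1639/2424 (c = -(-1639)/(4*(-606)) = -(-1639)*(-1)/(4*606) = -¼*1639/606 = -1639/2424 ≈ -0.67616)
c/j(-70) - 2249/1941 = -1639/(2424*((½)/(-70))) - 2249/1941 = -1639/(2424*((½)*(-1/70))) - 2249*1/1941 = -1639/(2424*(-1/140)) - 2249/1941 = -1639/2424*(-140) - 2249/1941 = 57365/606 - 2249/1941 = 36660857/392082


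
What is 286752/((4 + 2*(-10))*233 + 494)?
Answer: -47792/539 ≈ -88.668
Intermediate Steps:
286752/((4 + 2*(-10))*233 + 494) = 286752/((4 - 20)*233 + 494) = 286752/(-16*233 + 494) = 286752/(-3728 + 494) = 286752/(-3234) = 286752*(-1/3234) = -47792/539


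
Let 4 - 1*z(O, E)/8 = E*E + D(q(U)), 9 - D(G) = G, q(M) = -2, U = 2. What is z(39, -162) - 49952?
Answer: -259960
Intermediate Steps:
D(G) = 9 - G
z(O, E) = -56 - 8*E² (z(O, E) = 32 - 8*(E*E + (9 - 1*(-2))) = 32 - 8*(E² + (9 + 2)) = 32 - 8*(E² + 11) = 32 - 8*(11 + E²) = 32 + (-88 - 8*E²) = -56 - 8*E²)
z(39, -162) - 49952 = (-56 - 8*(-162)²) - 49952 = (-56 - 8*26244) - 49952 = (-56 - 209952) - 49952 = -210008 - 49952 = -259960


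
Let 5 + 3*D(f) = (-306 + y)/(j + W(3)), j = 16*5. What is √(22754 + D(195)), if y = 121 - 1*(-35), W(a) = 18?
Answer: √10033554/21 ≈ 150.84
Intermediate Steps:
j = 80
y = 156 (y = 121 + 35 = 156)
D(f) = -320/147 (D(f) = -5/3 + ((-306 + 156)/(80 + 18))/3 = -5/3 + (-150/98)/3 = -5/3 + (-150*1/98)/3 = -5/3 + (⅓)*(-75/49) = -5/3 - 25/49 = -320/147)
√(22754 + D(195)) = √(22754 - 320/147) = √(3344518/147) = √10033554/21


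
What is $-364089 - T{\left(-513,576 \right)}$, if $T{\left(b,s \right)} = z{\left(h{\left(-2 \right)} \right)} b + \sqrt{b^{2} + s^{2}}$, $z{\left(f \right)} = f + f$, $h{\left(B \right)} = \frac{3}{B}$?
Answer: $-365628 - 9 \sqrt{7345} \approx -3.664 \cdot 10^{5}$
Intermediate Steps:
$z{\left(f \right)} = 2 f$
$T{\left(b,s \right)} = \sqrt{b^{2} + s^{2}} - 3 b$ ($T{\left(b,s \right)} = 2 \frac{3}{-2} b + \sqrt{b^{2} + s^{2}} = 2 \cdot 3 \left(- \frac{1}{2}\right) b + \sqrt{b^{2} + s^{2}} = 2 \left(- \frac{3}{2}\right) b + \sqrt{b^{2} + s^{2}} = - 3 b + \sqrt{b^{2} + s^{2}} = \sqrt{b^{2} + s^{2}} - 3 b$)
$-364089 - T{\left(-513,576 \right)} = -364089 - \left(\sqrt{\left(-513\right)^{2} + 576^{2}} - -1539\right) = -364089 - \left(\sqrt{263169 + 331776} + 1539\right) = -364089 - \left(\sqrt{594945} + 1539\right) = -364089 - \left(9 \sqrt{7345} + 1539\right) = -364089 - \left(1539 + 9 \sqrt{7345}\right) = -365628 - 9 \sqrt{7345}$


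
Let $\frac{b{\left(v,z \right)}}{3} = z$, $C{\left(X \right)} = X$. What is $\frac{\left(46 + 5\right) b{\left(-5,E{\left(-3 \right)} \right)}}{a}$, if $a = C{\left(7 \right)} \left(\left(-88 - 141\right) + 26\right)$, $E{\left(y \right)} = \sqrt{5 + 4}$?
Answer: $- \frac{459}{1421} \approx -0.32301$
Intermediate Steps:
$E{\left(y \right)} = 3$ ($E{\left(y \right)} = \sqrt{9} = 3$)
$b{\left(v,z \right)} = 3 z$
$a = -1421$ ($a = 7 \left(\left(-88 - 141\right) + 26\right) = 7 \left(-229 + 26\right) = 7 \left(-203\right) = -1421$)
$\frac{\left(46 + 5\right) b{\left(-5,E{\left(-3 \right)} \right)}}{a} = \frac{\left(46 + 5\right) 3 \cdot 3}{-1421} = 51 \cdot 9 \left(- \frac{1}{1421}\right) = 459 \left(- \frac{1}{1421}\right) = - \frac{459}{1421}$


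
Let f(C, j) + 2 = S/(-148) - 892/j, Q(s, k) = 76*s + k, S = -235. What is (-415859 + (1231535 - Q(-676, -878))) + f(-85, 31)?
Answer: 3981928933/4588 ≈ 8.6790e+5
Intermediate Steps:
Q(s, k) = k + 76*s
f(C, j) = -61/148 - 892/j (f(C, j) = -2 + (-235/(-148) - 892/j) = -2 + (-235*(-1/148) - 892/j) = -2 + (235/148 - 892/j) = -61/148 - 892/j)
(-415859 + (1231535 - Q(-676, -878))) + f(-85, 31) = (-415859 + (1231535 - (-878 + 76*(-676)))) + (-61/148 - 892/31) = (-415859 + (1231535 - (-878 - 51376))) + (-61/148 - 892*1/31) = (-415859 + (1231535 - 1*(-52254))) + (-61/148 - 892/31) = (-415859 + (1231535 + 52254)) - 133907/4588 = (-415859 + 1283789) - 133907/4588 = 867930 - 133907/4588 = 3981928933/4588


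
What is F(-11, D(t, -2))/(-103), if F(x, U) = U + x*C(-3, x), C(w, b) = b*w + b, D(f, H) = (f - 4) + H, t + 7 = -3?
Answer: 258/103 ≈ 2.5049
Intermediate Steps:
t = -10 (t = -7 - 3 = -10)
D(f, H) = -4 + H + f (D(f, H) = (-4 + f) + H = -4 + H + f)
C(w, b) = b + b*w
F(x, U) = U - 2*x² (F(x, U) = U + x*(x*(1 - 3)) = U + x*(x*(-2)) = U + x*(-2*x) = U - 2*x²)
F(-11, D(t, -2))/(-103) = ((-4 - 2 - 10) - 2*(-11)²)/(-103) = -(-16 - 2*121)/103 = -(-16 - 242)/103 = -1/103*(-258) = 258/103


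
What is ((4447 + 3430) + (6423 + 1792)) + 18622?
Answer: 34714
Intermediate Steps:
((4447 + 3430) + (6423 + 1792)) + 18622 = (7877 + 8215) + 18622 = 16092 + 18622 = 34714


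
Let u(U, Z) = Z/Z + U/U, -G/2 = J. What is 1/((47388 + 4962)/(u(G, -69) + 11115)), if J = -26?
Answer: 11117/52350 ≈ 0.21236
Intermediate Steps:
G = 52 (G = -2*(-26) = 52)
u(U, Z) = 2 (u(U, Z) = 1 + 1 = 2)
1/((47388 + 4962)/(u(G, -69) + 11115)) = 1/((47388 + 4962)/(2 + 11115)) = 1/(52350/11117) = 11117/52350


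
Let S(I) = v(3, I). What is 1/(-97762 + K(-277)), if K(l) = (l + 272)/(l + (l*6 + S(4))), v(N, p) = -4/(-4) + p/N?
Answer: -1162/113599441 ≈ -1.0229e-5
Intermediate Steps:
v(N, p) = 1 + p/N (v(N, p) = -4*(-¼) + p/N = 1 + p/N)
S(I) = 1 + I/3 (S(I) = (3 + I)/3 = 1 + I/3)
K(l) = (272 + l)/(7/3 + 7*l) (K(l) = (l + 272)/(l + (l*6 + (1 + (⅓)*4))) = (272 + l)/(l + (6*l + (1 + 4/3))) = (272 + l)/(l + (6*l + 7/3)) = (272 + l)/(l + (7/3 + 6*l)) = (272 + l)/(7/3 + 7*l))
1/(-97762 + K(-277)) = 1/(-97762 + 3*(272 - 277)/(7*(1 + 3*(-277)))) = 1/(-97762 + (3/7)*(-5)/(1 - 831)) = 1/(-97762 + (3/7)*(-5)/(-830)) = 1/(-97762 + (3/7)*(-1/830)*(-5)) = 1/(-97762 + 3/1162) = 1/(-113599441/1162) = -1162/113599441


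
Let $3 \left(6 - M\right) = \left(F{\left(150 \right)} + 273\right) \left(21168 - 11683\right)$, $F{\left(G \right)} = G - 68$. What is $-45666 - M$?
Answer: $\frac{3230159}{3} \approx 1.0767 \cdot 10^{6}$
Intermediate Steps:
$F{\left(G \right)} = -68 + G$ ($F{\left(G \right)} = G - 68 = -68 + G$)
$M = - \frac{3367157}{3}$ ($M = 6 - \frac{\left(\left(-68 + 150\right) + 273\right) \left(21168 - 11683\right)}{3} = 6 - \frac{\left(82 + 273\right) 9485}{3} = 6 - \frac{355 \cdot 9485}{3} = 6 - \frac{3367175}{3} = - \frac{3367157}{3} \approx -1.1224 \cdot 10^{6}$)
$-45666 - M = -45666 - - \frac{3367157}{3} = -45666 + \frac{3367157}{3} = \frac{3230159}{3}$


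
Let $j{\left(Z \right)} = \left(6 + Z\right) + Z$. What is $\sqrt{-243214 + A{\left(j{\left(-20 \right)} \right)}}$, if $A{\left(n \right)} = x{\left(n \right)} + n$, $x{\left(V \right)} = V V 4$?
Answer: $4 i \sqrt{14914} \approx 488.49 i$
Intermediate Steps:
$x{\left(V \right)} = 4 V^{2}$ ($x{\left(V \right)} = V^{2} \cdot 4 = 4 V^{2}$)
$j{\left(Z \right)} = 6 + 2 Z$
$A{\left(n \right)} = n + 4 n^{2}$ ($A{\left(n \right)} = 4 n^{2} + n = n + 4 n^{2}$)
$\sqrt{-243214 + A{\left(j{\left(-20 \right)} \right)}} = \sqrt{-243214 + \left(6 + 2 \left(-20\right)\right) \left(1 + 4 \left(6 + 2 \left(-20\right)\right)\right)} = \sqrt{-243214 + \left(6 - 40\right) \left(1 + 4 \left(6 - 40\right)\right)} = \sqrt{-243214 - 34 \left(1 + 4 \left(-34\right)\right)} = \sqrt{-243214 - 34 \left(1 - 136\right)} = \sqrt{-243214 - -4590} = \sqrt{-243214 + 4590} = \sqrt{-238624} = 4 i \sqrt{14914}$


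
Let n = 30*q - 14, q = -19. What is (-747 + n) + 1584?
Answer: 253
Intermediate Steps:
n = -584 (n = 30*(-19) - 14 = -570 - 14 = -584)
(-747 + n) + 1584 = (-747 - 584) + 1584 = -1331 + 1584 = 253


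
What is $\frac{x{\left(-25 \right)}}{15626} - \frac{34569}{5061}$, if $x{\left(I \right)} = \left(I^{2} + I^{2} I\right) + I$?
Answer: $- \frac{341773}{43862} \approx -7.792$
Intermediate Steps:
$x{\left(I \right)} = I + I^{2} + I^{3}$ ($x{\left(I \right)} = \left(I^{2} + I^{3}\right) + I = I + I^{2} + I^{3}$)
$\frac{x{\left(-25 \right)}}{15626} - \frac{34569}{5061} = \frac{\left(-25\right) \left(1 - 25 + \left(-25\right)^{2}\right)}{15626} - \frac{34569}{5061} = - 25 \left(1 - 25 + 625\right) \frac{1}{15626} - \frac{11523}{1687} = \left(-25\right) 601 \cdot \frac{1}{15626} - \frac{11523}{1687} = \left(-15025\right) \frac{1}{15626} - \frac{11523}{1687} = - \frac{25}{26} - \frac{11523}{1687} = - \frac{341773}{43862}$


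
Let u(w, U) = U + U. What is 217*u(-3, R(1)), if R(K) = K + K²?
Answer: 868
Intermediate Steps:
u(w, U) = 2*U
217*u(-3, R(1)) = 217*(2*(1*(1 + 1))) = 217*(2*(1*2)) = 217*(2*2) = 217*4 = 868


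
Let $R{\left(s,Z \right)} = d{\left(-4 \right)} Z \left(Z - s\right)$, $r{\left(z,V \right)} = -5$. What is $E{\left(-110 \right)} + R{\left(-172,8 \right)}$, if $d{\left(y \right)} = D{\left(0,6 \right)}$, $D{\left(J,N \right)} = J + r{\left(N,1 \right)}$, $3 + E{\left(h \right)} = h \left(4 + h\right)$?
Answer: $4457$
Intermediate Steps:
$E{\left(h \right)} = -3 + h \left(4 + h\right)$
$D{\left(J,N \right)} = -5 + J$ ($D{\left(J,N \right)} = J - 5 = -5 + J$)
$d{\left(y \right)} = -5$ ($d{\left(y \right)} = -5 + 0 = -5$)
$R{\left(s,Z \right)} = - 5 Z \left(Z - s\right)$
$E{\left(-110 \right)} + R{\left(-172,8 \right)} = \left(-3 + \left(-110\right)^{2} + 4 \left(-110\right)\right) + 5 \cdot 8 \left(-172 - 8\right) = \left(-3 + 12100 - 440\right) + 5 \cdot 8 \left(-172 - 8\right) = 11657 + 5 \cdot 8 \left(-180\right) = 11657 - 7200 = 4457$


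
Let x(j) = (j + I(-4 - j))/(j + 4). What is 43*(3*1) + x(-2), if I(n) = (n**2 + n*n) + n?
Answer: 131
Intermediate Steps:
I(n) = n + 2*n**2 (I(n) = (n**2 + n**2) + n = 2*n**2 + n = n + 2*n**2)
x(j) = (j + (-7 - 2*j)*(-4 - j))/(4 + j) (x(j) = (j + (-4 - j)*(1 + 2*(-4 - j)))/(j + 4) = (j + (-4 - j)*(1 + (-8 - 2*j)))/(4 + j) = (j + (-4 - j)*(-7 - 2*j))/(4 + j) = (j + (-7 - 2*j)*(-4 - j))/(4 + j))
43*(3*1) + x(-2) = 43*(3*1) + (-2 + (4 - 2)*(7 + 2*(-2)))/(4 - 2) = 43*3 + (-2 + 2*(7 - 4))/2 = 129 + (-2 + 2*3)/2 = 129 + (-2 + 6)/2 = 129 + (1/2)*4 = 129 + 2 = 131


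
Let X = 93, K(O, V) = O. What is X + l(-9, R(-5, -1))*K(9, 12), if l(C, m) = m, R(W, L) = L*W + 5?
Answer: 183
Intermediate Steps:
R(W, L) = 5 + L*W
X + l(-9, R(-5, -1))*K(9, 12) = 93 + (5 - 1*(-5))*9 = 93 + (5 + 5)*9 = 93 + 10*9 = 93 + 90 = 183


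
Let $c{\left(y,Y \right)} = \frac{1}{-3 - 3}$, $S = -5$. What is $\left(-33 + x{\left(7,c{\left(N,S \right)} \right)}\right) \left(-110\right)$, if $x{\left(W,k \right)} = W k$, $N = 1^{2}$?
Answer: $\frac{11275}{3} \approx 3758.3$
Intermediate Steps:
$N = 1$
$c{\left(y,Y \right)} = - \frac{1}{6}$ ($c{\left(y,Y \right)} = \frac{1}{-6} = - \frac{1}{6}$)
$\left(-33 + x{\left(7,c{\left(N,S \right)} \right)}\right) \left(-110\right) = \left(-33 + 7 \left(- \frac{1}{6}\right)\right) \left(-110\right) = \left(-33 - \frac{7}{6}\right) \left(-110\right) = \left(- \frac{205}{6}\right) \left(-110\right) = \frac{11275}{3}$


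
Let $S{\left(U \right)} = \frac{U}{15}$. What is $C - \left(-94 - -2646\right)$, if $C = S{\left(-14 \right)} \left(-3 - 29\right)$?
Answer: $- \frac{37832}{15} \approx -2522.1$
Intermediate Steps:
$S{\left(U \right)} = \frac{U}{15}$ ($S{\left(U \right)} = U \frac{1}{15} = \frac{U}{15}$)
$C = \frac{448}{15}$ ($C = \frac{1}{15} \left(-14\right) \left(-3 - 29\right) = - \frac{14 \left(-3 - 29\right)}{15} = \left(- \frac{14}{15}\right) \left(-32\right) = \frac{448}{15} \approx 29.867$)
$C - \left(-94 - -2646\right) = \frac{448}{15} - \left(-94 - -2646\right) = \frac{448}{15} - \left(-94 + 2646\right) = \frac{448}{15} - 2552 = - \frac{37832}{15}$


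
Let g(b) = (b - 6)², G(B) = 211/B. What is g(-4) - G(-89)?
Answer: 9111/89 ≈ 102.37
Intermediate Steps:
g(b) = (-6 + b)²
g(-4) - G(-89) = (-6 - 4)² - 211/(-89) = (-10)² - 211*(-1)/89 = 100 - 1*(-211/89) = 100 + 211/89 = 9111/89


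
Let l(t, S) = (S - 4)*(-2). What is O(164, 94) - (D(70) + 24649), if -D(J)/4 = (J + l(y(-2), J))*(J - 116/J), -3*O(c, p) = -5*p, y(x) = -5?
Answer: -4351343/105 ≈ -41441.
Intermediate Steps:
l(t, S) = 8 - 2*S (l(t, S) = (-4 + S)*(-2) = 8 - 2*S)
O(c, p) = 5*p/3 (O(c, p) = -(-5)*p/3 = 5*p/3)
D(J) = -4*(8 - J)*(J - 116/J) (D(J) = -4*(J + (8 - 2*J))*(J - 116/J) = -4*(8 - J)*(J - 116/J))
O(164, 94) - (D(70) + 24649) = (5/3)*94 - ((-464 - 32*70 + 4*70**2 + 3712/70) + 24649) = 470/3 - ((-464 - 2240 + 4*4900 + 3712*(1/70)) + 24649) = 470/3 - ((-464 - 2240 + 19600 + 1856/35) + 24649) = 470/3 - (593216/35 + 24649) = 470/3 - 1*1455931/35 = 470/3 - 1455931/35 = -4351343/105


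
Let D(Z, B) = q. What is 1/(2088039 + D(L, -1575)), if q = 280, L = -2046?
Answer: 1/2088319 ≈ 4.7885e-7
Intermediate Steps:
D(Z, B) = 280
1/(2088039 + D(L, -1575)) = 1/(2088039 + 280) = 1/2088319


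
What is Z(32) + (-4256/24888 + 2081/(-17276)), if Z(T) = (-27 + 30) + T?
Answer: 1865432437/53745636 ≈ 34.709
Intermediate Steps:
Z(T) = 3 + T
Z(32) + (-4256/24888 + 2081/(-17276)) = (3 + 32) + (-4256/24888 + 2081/(-17276)) = 35 + (-4256*1/24888 + 2081*(-1/17276)) = 35 + (-532/3111 - 2081/17276) = 35 - 15664823/53745636 = 1865432437/53745636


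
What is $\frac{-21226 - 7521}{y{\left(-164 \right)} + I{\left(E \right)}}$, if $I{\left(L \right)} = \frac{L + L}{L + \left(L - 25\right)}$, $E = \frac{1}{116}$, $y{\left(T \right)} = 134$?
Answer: $- \frac{41654403}{194165} \approx -214.53$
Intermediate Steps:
$E = \frac{1}{116} \approx 0.0086207$
$I{\left(L \right)} = \frac{2 L}{-25 + 2 L}$ ($I{\left(L \right)} = \frac{2 L}{L + \left(-25 + L\right)} = \frac{2 L}{-25 + 2 L}$)
$\frac{-21226 - 7521}{y{\left(-164 \right)} + I{\left(E \right)}} = \frac{-21226 - 7521}{134 + 2 \cdot \frac{1}{116} \frac{1}{-25 + 2 \cdot \frac{1}{116}}} = - \frac{28747}{134 + 2 \cdot \frac{1}{116} \frac{1}{-25 + \frac{1}{58}}} = - \frac{28747}{134 + 2 \cdot \frac{1}{116} \frac{1}{- \frac{1449}{58}}} = - \frac{28747}{134 + 2 \cdot \frac{1}{116} \left(- \frac{58}{1449}\right)} = - \frac{28747}{134 - \frac{1}{1449}} = - \frac{28747}{\frac{194165}{1449}} = \left(-28747\right) \frac{1449}{194165} = - \frac{41654403}{194165}$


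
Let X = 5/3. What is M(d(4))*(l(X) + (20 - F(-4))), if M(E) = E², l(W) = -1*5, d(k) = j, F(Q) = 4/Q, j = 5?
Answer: 400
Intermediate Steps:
d(k) = 5
X = 5/3 (X = 5*(⅓) = 5/3 ≈ 1.6667)
l(W) = -5
M(d(4))*(l(X) + (20 - F(-4))) = 5²*(-5 + (20 - 4/(-4))) = 25*(-5 + (20 - 4*(-1)/4)) = 25*(-5 + (20 - 1*(-1))) = 25*(-5 + (20 + 1)) = 25*(-5 + 21) = 25*16 = 400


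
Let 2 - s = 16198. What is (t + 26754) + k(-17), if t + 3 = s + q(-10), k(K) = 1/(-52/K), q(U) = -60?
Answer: 545757/52 ≈ 10495.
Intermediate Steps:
s = -16196 (s = 2 - 1*16198 = 2 - 16198 = -16196)
k(K) = -K/52
t = -16259 (t = -3 + (-16196 - 60) = -3 - 16256 = -16259)
(t + 26754) + k(-17) = (-16259 + 26754) - 1/52*(-17) = 10495 + 17/52 = 545757/52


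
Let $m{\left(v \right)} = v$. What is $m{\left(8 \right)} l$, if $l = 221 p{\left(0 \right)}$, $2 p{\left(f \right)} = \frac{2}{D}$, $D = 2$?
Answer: $884$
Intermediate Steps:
$p{\left(f \right)} = \frac{1}{2}$ ($p{\left(f \right)} = \frac{2 \cdot \frac{1}{2}}{2} = \frac{1}{2} \cdot 1 = \frac{1}{2}$)
$l = \frac{221}{2}$ ($l = 221 \cdot \frac{1}{2} = \frac{221}{2} \approx 110.5$)
$m{\left(8 \right)} l = 8 \cdot \frac{221}{2} = 884$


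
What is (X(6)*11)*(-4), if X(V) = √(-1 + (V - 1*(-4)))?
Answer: -132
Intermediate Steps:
X(V) = √(3 + V) (X(V) = √(-1 + (V + 4)) = √(-1 + (4 + V)) = √(3 + V))
(X(6)*11)*(-4) = (√(3 + 6)*11)*(-4) = (√9*11)*(-4) = (3*11)*(-4) = 33*(-4) = -132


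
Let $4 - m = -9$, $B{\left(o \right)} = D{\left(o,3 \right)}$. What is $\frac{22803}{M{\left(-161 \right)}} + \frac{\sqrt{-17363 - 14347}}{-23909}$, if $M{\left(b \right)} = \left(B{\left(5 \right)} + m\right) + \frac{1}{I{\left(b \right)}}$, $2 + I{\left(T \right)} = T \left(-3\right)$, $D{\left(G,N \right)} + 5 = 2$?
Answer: $\frac{10968243}{4811} - \frac{i \sqrt{31710}}{23909} \approx 2279.8 - 0.007448 i$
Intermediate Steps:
$D{\left(G,N \right)} = -3$ ($D{\left(G,N \right)} = -5 + 2 = -3$)
$B{\left(o \right)} = -3$
$m = 13$ ($m = 4 - -9 = 4 + 9 = 13$)
$I{\left(T \right)} = -2 - 3 T$ ($I{\left(T \right)} = -2 + T \left(-3\right) = -2 - 3 T$)
$M{\left(b \right)} = 10 + \frac{1}{-2 - 3 b}$ ($M{\left(b \right)} = \left(-3 + 13\right) + \frac{1}{-2 - 3 b} = 10 + \frac{1}{-2 - 3 b}$)
$\frac{22803}{M{\left(-161 \right)}} + \frac{\sqrt{-17363 - 14347}}{-23909} = \frac{22803}{\frac{1}{2 + 3 \left(-161\right)} \left(19 + 30 \left(-161\right)\right)} + \frac{\sqrt{-17363 - 14347}}{-23909} = \frac{22803}{\frac{1}{2 - 483} \left(19 - 4830\right)} + \sqrt{-31710} \left(- \frac{1}{23909}\right) = \frac{22803}{\frac{1}{-481} \left(-4811\right)} + i \sqrt{31710} \left(- \frac{1}{23909}\right) = \frac{22803}{\left(- \frac{1}{481}\right) \left(-4811\right)} - \frac{i \sqrt{31710}}{23909} = \frac{22803}{\frac{4811}{481}} - \frac{i \sqrt{31710}}{23909} = 22803 \cdot \frac{481}{4811} - \frac{i \sqrt{31710}}{23909} = \frac{10968243}{4811} - \frac{i \sqrt{31710}}{23909}$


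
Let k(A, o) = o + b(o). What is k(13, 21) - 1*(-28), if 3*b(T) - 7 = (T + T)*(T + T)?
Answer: 1918/3 ≈ 639.33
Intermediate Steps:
b(T) = 7/3 + 4*T²/3 (b(T) = 7/3 + ((T + T)*(T + T))/3 = 7/3 + ((2*T)*(2*T))/3 = 7/3 + (4*T²)/3 = 7/3 + 4*T²/3)
k(A, o) = 7/3 + o + 4*o²/3 (k(A, o) = o + (7/3 + 4*o²/3) = 7/3 + o + 4*o²/3)
k(13, 21) - 1*(-28) = (7/3 + 21 + (4/3)*21²) - 1*(-28) = (7/3 + 21 + (4/3)*441) + 28 = (7/3 + 21 + 588) + 28 = 1834/3 + 28 = 1918/3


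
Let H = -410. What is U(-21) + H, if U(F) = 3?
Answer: -407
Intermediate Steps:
U(-21) + H = 3 - 410 = -407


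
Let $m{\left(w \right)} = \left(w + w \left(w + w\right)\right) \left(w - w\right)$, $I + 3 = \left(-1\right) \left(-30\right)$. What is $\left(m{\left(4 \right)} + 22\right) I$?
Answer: $594$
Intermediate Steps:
$I = 27$ ($I = -3 - -30 = -3 + 30 = 27$)
$m{\left(w \right)} = 0$ ($m{\left(w \right)} = \left(w + w 2 w\right) 0 = \left(w + 2 w^{2}\right) 0 = 0$)
$\left(m{\left(4 \right)} + 22\right) I = \left(0 + 22\right) 27 = 22 \cdot 27 = 594$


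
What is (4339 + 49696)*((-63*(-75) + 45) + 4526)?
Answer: 502309360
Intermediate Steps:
(4339 + 49696)*((-63*(-75) + 45) + 4526) = 54035*((4725 + 45) + 4526) = 54035*(4770 + 4526) = 54035*9296 = 502309360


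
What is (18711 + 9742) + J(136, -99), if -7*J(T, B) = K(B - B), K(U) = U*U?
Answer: 28453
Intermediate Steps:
K(U) = U²
J(T, B) = 0 (J(T, B) = -(B - B)²/7 = -⅐*0² = -⅐*0 = 0)
(18711 + 9742) + J(136, -99) = (18711 + 9742) + 0 = 28453 + 0 = 28453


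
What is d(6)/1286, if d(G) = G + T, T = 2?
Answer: 4/643 ≈ 0.0062208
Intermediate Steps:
d(G) = 2 + G (d(G) = G + 2 = 2 + G)
d(6)/1286 = (2 + 6)/1286 = 8*(1/1286) = 4/643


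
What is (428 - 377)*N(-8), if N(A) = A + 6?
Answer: -102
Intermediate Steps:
N(A) = 6 + A
(428 - 377)*N(-8) = (428 - 377)*(6 - 8) = 51*(-2) = -102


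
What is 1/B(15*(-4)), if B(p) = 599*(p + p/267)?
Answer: -89/3210640 ≈ -2.7720e-5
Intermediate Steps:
B(p) = 160532*p/267 (B(p) = 599*(p + p*(1/267)) = 599*(p + p/267) = 599*(268*p/267) = 160532*p/267)
1/B(15*(-4)) = 1/(160532*(15*(-4))/267) = 1/((160532/267)*(-60)) = 1/(-3210640/89) = -89/3210640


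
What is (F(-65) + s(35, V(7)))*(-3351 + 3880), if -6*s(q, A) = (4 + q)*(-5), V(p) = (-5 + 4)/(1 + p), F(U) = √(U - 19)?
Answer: 34385/2 + 1058*I*√21 ≈ 17193.0 + 4848.4*I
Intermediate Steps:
F(U) = √(-19 + U)
V(p) = -1/(1 + p)
s(q, A) = 10/3 + 5*q/6 (s(q, A) = -(4 + q)*(-5)/6 = -(-20 - 5*q)/6 = 10/3 + 5*q/6)
(F(-65) + s(35, V(7)))*(-3351 + 3880) = (√(-19 - 65) + (10/3 + (⅚)*35))*(-3351 + 3880) = (√(-84) + (10/3 + 175/6))*529 = (2*I*√21 + 65/2)*529 = (65/2 + 2*I*√21)*529 = 34385/2 + 1058*I*√21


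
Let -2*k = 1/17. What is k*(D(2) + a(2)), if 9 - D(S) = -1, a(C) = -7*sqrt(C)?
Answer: -5/17 + 7*sqrt(2)/34 ≈ -0.0029560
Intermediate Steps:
D(S) = 10 (D(S) = 9 - 1*(-1) = 9 + 1 = 10)
k = -1/34 (k = -1/2/17 = -1/2*1/17 = -1/34 ≈ -0.029412)
k*(D(2) + a(2)) = -(10 - 7*sqrt(2))/34 = -5/17 + 7*sqrt(2)/34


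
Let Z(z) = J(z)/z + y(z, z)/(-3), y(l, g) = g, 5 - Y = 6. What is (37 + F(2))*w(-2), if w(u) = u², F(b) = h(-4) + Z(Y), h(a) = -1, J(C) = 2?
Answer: 412/3 ≈ 137.33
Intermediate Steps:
Y = -1 (Y = 5 - 1*6 = 5 - 6 = -1)
Z(z) = 2/z - z/3 (Z(z) = 2/z + z/(-3) = 2/z + z*(-⅓) = 2/z - z/3)
F(b) = -8/3 (F(b) = -1 + (2/(-1) - ⅓*(-1)) = -1 + (2*(-1) + ⅓) = -1 + (-2 + ⅓) = -1 - 5/3 = -8/3)
(37 + F(2))*w(-2) = (37 - 8/3)*(-2)² = (103/3)*4 = 412/3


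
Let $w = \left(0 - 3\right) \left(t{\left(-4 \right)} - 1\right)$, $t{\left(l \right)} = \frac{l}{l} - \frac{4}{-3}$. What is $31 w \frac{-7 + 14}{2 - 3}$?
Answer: $868$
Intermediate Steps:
$t{\left(l \right)} = \frac{7}{3}$ ($t{\left(l \right)} = 1 - - \frac{4}{3} = 1 + \frac{4}{3} = \frac{7}{3}$)
$w = -4$ ($w = \left(0 - 3\right) \left(\frac{7}{3} - 1\right) = \left(-3\right) \frac{4}{3} = -4$)
$31 w \frac{-7 + 14}{2 - 3} = 31 \left(-4\right) \frac{-7 + 14}{2 - 3} = - 124 \frac{7}{-1} = - 124 \cdot 7 \left(-1\right) = \left(-124\right) \left(-7\right) = 868$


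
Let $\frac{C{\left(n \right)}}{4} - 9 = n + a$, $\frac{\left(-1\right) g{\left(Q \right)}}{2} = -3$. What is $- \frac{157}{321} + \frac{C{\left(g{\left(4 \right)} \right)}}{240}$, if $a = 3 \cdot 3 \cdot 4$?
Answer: $\frac{2317}{6420} \approx 0.3609$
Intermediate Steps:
$a = 36$ ($a = 9 \cdot 4 = 36$)
$g{\left(Q \right)} = 6$ ($g{\left(Q \right)} = \left(-2\right) \left(-3\right) = 6$)
$C{\left(n \right)} = 180 + 4 n$ ($C{\left(n \right)} = 36 + 4 \left(n + 36\right) = 36 + 4 \left(36 + n\right) = 36 + \left(144 + 4 n\right) = 180 + 4 n$)
$- \frac{157}{321} + \frac{C{\left(g{\left(4 \right)} \right)}}{240} = - \frac{157}{321} + \frac{180 + 4 \cdot 6}{240} = \left(-157\right) \frac{1}{321} + \left(180 + 24\right) \frac{1}{240} = - \frac{157}{321} + 204 \cdot \frac{1}{240} = - \frac{157}{321} + \frac{17}{20} = \frac{2317}{6420}$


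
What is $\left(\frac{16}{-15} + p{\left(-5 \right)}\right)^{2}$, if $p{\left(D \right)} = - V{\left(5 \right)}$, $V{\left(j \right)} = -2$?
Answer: $\frac{196}{225} \approx 0.87111$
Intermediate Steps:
$p{\left(D \right)} = 2$ ($p{\left(D \right)} = \left(-1\right) \left(-2\right) = 2$)
$\left(\frac{16}{-15} + p{\left(-5 \right)}\right)^{2} = \left(\frac{16}{-15} + 2\right)^{2} = \left(16 \left(- \frac{1}{15}\right) + 2\right)^{2} = \left(- \frac{16}{15} + 2\right)^{2} = \left(\frac{14}{15}\right)^{2} = \frac{196}{225}$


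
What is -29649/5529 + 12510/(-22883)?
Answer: -249208619/42173369 ≈ -5.9091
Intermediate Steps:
-29649/5529 + 12510/(-22883) = -29649*1/5529 + 12510*(-1/22883) = -9883/1843 - 12510/22883 = -249208619/42173369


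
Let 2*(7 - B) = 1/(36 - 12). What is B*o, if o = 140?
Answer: 11725/12 ≈ 977.08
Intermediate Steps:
B = 335/48 (B = 7 - 1/(2*(36 - 12)) = 7 - ½/24 = 7 - ½*1/24 = 7 - 1/48 = 335/48 ≈ 6.9792)
B*o = (335/48)*140 = 11725/12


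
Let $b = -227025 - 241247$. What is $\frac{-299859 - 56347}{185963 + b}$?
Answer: $\frac{356206}{282309} \approx 1.2618$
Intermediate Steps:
$b = -468272$ ($b = -227025 - 241247 = -468272$)
$\frac{-299859 - 56347}{185963 + b} = \frac{-299859 - 56347}{185963 - 468272} = - \frac{356206}{-282309} = \left(-356206\right) \left(- \frac{1}{282309}\right) = \frac{356206}{282309}$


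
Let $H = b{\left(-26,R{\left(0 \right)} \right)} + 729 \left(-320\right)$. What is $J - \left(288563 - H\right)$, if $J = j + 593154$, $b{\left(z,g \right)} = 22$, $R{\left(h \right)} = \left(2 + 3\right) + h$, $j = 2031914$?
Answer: $2103247$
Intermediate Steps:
$R{\left(h \right)} = 5 + h$
$H = -233258$ ($H = 22 + 729 \left(-320\right) = 22 - 233280 = -233258$)
$J = 2625068$ ($J = 2031914 + 593154 = 2625068$)
$J - \left(288563 - H\right) = 2625068 - \left(288563 - -233258\right) = 2625068 - \left(288563 + 233258\right) = 2625068 - 521821 = 2103247$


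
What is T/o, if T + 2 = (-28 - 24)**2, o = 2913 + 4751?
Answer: 1351/3832 ≈ 0.35256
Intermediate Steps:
o = 7664
T = 2702 (T = -2 + (-28 - 24)**2 = -2 + (-52)**2 = -2 + 2704 = 2702)
T/o = 2702/7664 = 2702*(1/7664) = 1351/3832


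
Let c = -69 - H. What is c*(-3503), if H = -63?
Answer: 21018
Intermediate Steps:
c = -6 (c = -69 - 1*(-63) = -69 + 63 = -6)
c*(-3503) = -6*(-3503) = 21018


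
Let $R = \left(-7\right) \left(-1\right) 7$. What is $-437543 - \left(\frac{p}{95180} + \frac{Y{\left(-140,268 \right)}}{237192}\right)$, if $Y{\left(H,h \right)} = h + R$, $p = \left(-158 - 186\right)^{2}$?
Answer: $- \frac{2469492558427663}{5643983640} \approx -4.3754 \cdot 10^{5}$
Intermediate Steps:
$R = 49$ ($R = 7 \cdot 7 = 49$)
$p = 118336$ ($p = \left(-344\right)^{2} = 118336$)
$Y{\left(H,h \right)} = 49 + h$ ($Y{\left(H,h \right)} = h + 49 = 49 + h$)
$-437543 - \left(\frac{p}{95180} + \frac{Y{\left(-140,268 \right)}}{237192}\right) = -437543 - \left(\frac{118336}{95180} + \frac{49 + 268}{237192}\right) = -437543 - \left(118336 \cdot \frac{1}{95180} + 317 \cdot \frac{1}{237192}\right) = -437543 - \left(\frac{29584}{23795} + \frac{317}{237192}\right) = -437543 - \frac{7024631143}{5643983640} = - \frac{2469492558427663}{5643983640}$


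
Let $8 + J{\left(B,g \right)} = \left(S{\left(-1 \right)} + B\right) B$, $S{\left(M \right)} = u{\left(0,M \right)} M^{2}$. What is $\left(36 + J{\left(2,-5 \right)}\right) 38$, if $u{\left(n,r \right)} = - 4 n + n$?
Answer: $1216$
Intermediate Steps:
$u{\left(n,r \right)} = - 3 n$
$S{\left(M \right)} = 0$ ($S{\left(M \right)} = \left(-3\right) 0 M^{2} = 0 M^{2} = 0$)
$J{\left(B,g \right)} = -8 + B^{2}$ ($J{\left(B,g \right)} = -8 + \left(0 + B\right) B = -8 + B B = -8 + B^{2}$)
$\left(36 + J{\left(2,-5 \right)}\right) 38 = \left(36 - \left(8 - 2^{2}\right)\right) 38 = \left(36 + \left(-8 + 4\right)\right) 38 = \left(36 - 4\right) 38 = 32 \cdot 38 = 1216$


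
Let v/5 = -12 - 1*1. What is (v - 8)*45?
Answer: -3285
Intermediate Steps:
v = -65 (v = 5*(-12 - 1*1) = 5*(-12 - 1) = 5*(-13) = -65)
(v - 8)*45 = (-65 - 8)*45 = -73*45 = -3285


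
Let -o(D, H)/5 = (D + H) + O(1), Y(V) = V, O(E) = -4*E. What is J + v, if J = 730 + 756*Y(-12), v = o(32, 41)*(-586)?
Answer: 193828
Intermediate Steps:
o(D, H) = 20 - 5*D - 5*H (o(D, H) = -5*((D + H) - 4*1) = -5*((D + H) - 4) = -5*(-4 + D + H) = 20 - 5*D - 5*H)
v = 202170 (v = (20 - 5*32 - 5*41)*(-586) = (20 - 160 - 205)*(-586) = -345*(-586) = 202170)
J = -8342 (J = 730 + 756*(-12) = 730 - 9072 = -8342)
J + v = -8342 + 202170 = 193828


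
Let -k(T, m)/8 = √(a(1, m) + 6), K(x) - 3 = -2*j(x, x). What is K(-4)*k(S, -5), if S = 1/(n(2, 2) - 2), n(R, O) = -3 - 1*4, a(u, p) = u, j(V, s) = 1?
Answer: -8*√7 ≈ -21.166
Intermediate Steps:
n(R, O) = -7 (n(R, O) = -3 - 4 = -7)
S = -⅑ (S = 1/(-7 - 2) = 1/(-9) = -⅑ ≈ -0.11111)
K(x) = 1 (K(x) = 3 - 2*1 = 3 - 2 = 1)
k(T, m) = -8*√7 (k(T, m) = -8*√(1 + 6) = -8*√7)
K(-4)*k(S, -5) = 1*(-8*√7) = -8*√7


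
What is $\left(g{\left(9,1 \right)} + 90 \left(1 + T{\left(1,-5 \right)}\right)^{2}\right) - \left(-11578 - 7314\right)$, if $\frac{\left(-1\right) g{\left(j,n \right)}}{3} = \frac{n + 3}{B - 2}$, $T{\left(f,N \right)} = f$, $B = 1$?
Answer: $19264$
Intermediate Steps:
$g{\left(j,n \right)} = 9 + 3 n$ ($g{\left(j,n \right)} = - 3 \frac{n + 3}{1 - 2} = - 3 \frac{3 + n}{-1} = - 3 \left(3 + n\right) \left(-1\right) = - 3 \left(-3 - n\right) = 9 + 3 n$)
$\left(g{\left(9,1 \right)} + 90 \left(1 + T{\left(1,-5 \right)}\right)^{2}\right) - \left(-11578 - 7314\right) = \left(\left(9 + 3 \cdot 1\right) + 90 \left(1 + 1\right)^{2}\right) - \left(-11578 - 7314\right) = \left(\left(9 + 3\right) + 90 \cdot 2^{2}\right) - -18892 = \left(12 + 90 \cdot 4\right) + 18892 = \left(12 + 360\right) + 18892 = 372 + 18892 = 19264$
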